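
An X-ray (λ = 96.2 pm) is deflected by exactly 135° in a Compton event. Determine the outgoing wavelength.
100.3420 pm

Using the Compton formula: λ' = λ + λ_C(1 − cos θ)

For θ = 135°, cos θ = -√2/2 (exact) ≈ -0.7071, so:
1 − cos 135° = 1 − (-√2/2) ≈ 1.7071

Δλ = λ_C × 1.7071 = 2.4263 × 1.7071 = 4.1420 pm

λ' = 96.2 + 4.1420 = 100.3420 pm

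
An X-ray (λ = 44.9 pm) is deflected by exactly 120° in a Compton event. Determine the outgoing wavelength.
48.5395 pm

Using the Compton formula: λ' = λ + λ_C(1 − cos θ)

For θ = 120°, cos θ = -1/2 (exact) = -0.5000, so:
1 − cos 120° = 1 − (-1/2) = 1.5000

Δλ = λ_C × 1.5000 = 2.4263 × 1.5000 = 3.6395 pm

λ' = 44.9 + 3.6395 = 48.5395 pm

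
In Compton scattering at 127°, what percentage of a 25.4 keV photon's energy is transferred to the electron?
0.0737 (or 7.37%)

Calculate initial and final photon energies:

Initial: E₀ = 25.4 keV → λ₀ = 48.8127 pm
Compton shift: Δλ = 3.8865 pm
Final wavelength: λ' = 52.6992 pm
Final energy: E' = 23.5268 keV

Fractional energy loss:
(E₀ - E')/E₀ = (25.4000 - 23.5268)/25.4000
= 1.8732/25.4000
= 0.0737
= 7.37%

(Intermediate values are shown rounded; full precision is carried through to the final answer.)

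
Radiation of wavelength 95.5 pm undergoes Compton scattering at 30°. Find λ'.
95.8251 pm

Using the Compton formula: λ' = λ + λ_C(1 − cos θ)

For θ = 30°, cos θ = √3/2 (exact) ≈ 0.8660, so:
1 − cos 30° = 1 − (√3/2) ≈ 0.1340

Δλ = λ_C × 0.1340 = 2.4263 × 0.1340 = 0.3251 pm

λ' = 95.5 + 0.3251 = 95.8251 pm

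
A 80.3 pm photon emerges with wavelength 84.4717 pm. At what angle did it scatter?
136.00°

First find the wavelength shift:
Δλ = λ' - λ = 84.4717 - 80.3 = 4.1717 pm

Using Δλ = λ_C(1 - cos θ), with λ_C = h/(m_e·c) ≈ 2.42631024 pm:
cos θ = 1 - Δλ/λ_C
cos θ = 1 - 4.1717/2.42631024
cos θ = -0.719360

θ = arccos(-0.719360)
θ = 136.00°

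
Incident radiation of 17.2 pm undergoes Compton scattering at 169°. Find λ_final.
22.0080 pm

Using the Compton scattering formula:
λ' = λ + Δλ = λ + λ_C(1 - cos θ)

Given:
- Initial wavelength λ = 17.2 pm
- Scattering angle θ = 169°
- Compton wavelength λ_C ≈ 2.4263 pm

Calculate the shift:
Δλ = 2.4263 × (1 - cos(169°))
Δλ = 2.4263 × 1.9816
Δλ = 4.8080 pm

Final wavelength:
λ' = 17.2 + 4.8080 = 22.0080 pm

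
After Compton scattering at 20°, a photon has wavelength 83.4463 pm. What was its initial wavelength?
83.3000 pm

From λ' = λ + Δλ, we have λ = λ' - Δλ

First calculate the Compton shift:
Δλ = λ_C(1 - cos θ)
Δλ = 2.4263 × (1 - cos(20°))
Δλ = 2.4263 × 0.0603
Δλ = 0.1463 pm

Initial wavelength:
λ = λ' - Δλ
λ = 83.4463 - 0.1463
λ = 83.3000 pm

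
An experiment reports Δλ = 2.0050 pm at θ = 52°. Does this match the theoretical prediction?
No, inconsistent

Calculate the expected shift for θ = 52°:

Δλ_expected = λ_C(1 - cos(52°))
Δλ_expected = 2.4263 × (1 - cos(52°))
Δλ_expected = 2.4263 × 0.3843
Δλ_expected = 0.9325 pm

Given shift: 2.0050 pm
Expected shift: 0.9325 pm
Difference: 1.0725 pm

The values do not match. The given shift corresponds to θ ≈ 80.0°, not 52°.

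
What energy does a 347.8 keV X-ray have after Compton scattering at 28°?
322.1357 keV

First convert energy to wavelength:
λ = hc/E, with hc ≈ 1239.842 keV·pm (i.e. 1239.842 eV·nm)

For E = 347.8 keV = 347800 eV:
λ = 1239.842 keV·pm / 347.8 keV
λ = 3.5648 pm

Calculate the Compton shift:
Δλ = λ_C(1 - cos(28°)) = 2.4263 × 0.1171
Δλ = 0.2840 pm

Final wavelength:
λ' = 3.5648 + 0.2840 = 3.8488 pm

Final energy:
E' = hc/λ' = 1239.842 / 3.8488 = 322.1357 keV

(Intermediate values are shown rounded; full precision is carried through to the final answer.)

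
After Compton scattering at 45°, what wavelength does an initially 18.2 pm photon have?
18.9106 pm

Using the Compton formula: λ' = λ + λ_C(1 − cos θ)

For θ = 45°, cos θ = √2/2 (exact) ≈ 0.7071, so:
1 − cos 45° = 1 − (√2/2) ≈ 0.2929

Δλ = λ_C × 0.2929 = 2.4263 × 0.2929 = 0.7106 pm

λ' = 18.2 + 0.7106 = 18.9106 pm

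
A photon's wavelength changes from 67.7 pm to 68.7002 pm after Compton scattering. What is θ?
54.00°

First find the wavelength shift:
Δλ = λ' - λ = 68.7002 - 67.7 = 1.0002 pm

Using Δλ = λ_C(1 - cos θ), with λ_C = h/(m_e·c) ≈ 2.42631024 pm:
cos θ = 1 - Δλ/λ_C
cos θ = 1 - 1.0002/2.42631024
cos θ = 0.587769

θ = arccos(0.587769)
θ = 54.00°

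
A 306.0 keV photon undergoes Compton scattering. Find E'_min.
139.2394 keV (at θ = 180°)

The scattered photon has minimum energy when its wavelength is maximum, i.e., when the Compton shift Δλ = λ_C(1 − cos θ) is maximum. This occurs at θ = 180° (backscattering), giving Δλ_max = 2λ_C = 4.8526 pm.

Initial wavelength: λ₀ = hc/E₀ = 4.0518 pm
Maximum final wavelength: λ'_max = λ₀ + 2λ_C = 4.0518 + 4.8526 = 8.9044 pm
Minimum final energy: E'_min = hc/λ'_max = 139.2394 keV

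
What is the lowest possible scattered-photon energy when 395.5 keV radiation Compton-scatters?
155.2229 keV (at θ = 180°)

The scattered photon has minimum energy when its wavelength is maximum, i.e., when the Compton shift Δλ = λ_C(1 − cos θ) is maximum. This occurs at θ = 180° (backscattering), giving Δλ_max = 2λ_C = 4.8526 pm.

Initial wavelength: λ₀ = hc/E₀ = 3.1349 pm
Maximum final wavelength: λ'_max = λ₀ + 2λ_C = 3.1349 + 4.8526 = 7.9875 pm
Minimum final energy: E'_min = hc/λ'_max = 155.2229 keV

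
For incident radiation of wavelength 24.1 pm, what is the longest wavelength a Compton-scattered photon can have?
28.9526 pm (at θ = 180°)

The Compton shift is Δλ = λ_C(1 − cos θ).

Since cos θ ranges from −1 to 1, the factor (1 − cos θ) ranges from 0 to 2; the maximum shift occurs at θ = 180° (backscattering):
Δλ_max = 2λ_C = 2 × 2.4263 pm = 4.8526 pm

Maximum scattered wavelength:
λ'_max = λ₀ + Δλ_max = 24.1 + 4.8526 = 28.9526 pm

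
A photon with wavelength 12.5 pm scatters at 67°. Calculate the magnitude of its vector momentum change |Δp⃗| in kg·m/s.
5.5617e-23 kg·m/s

Photon momentum magnitude is p = h/λ.

Initial momentum:
p₀ = h/λ = 6.6261e-34/1.2500e-11 = 5.3009e-23 kg·m/s

After scattering:
λ' = λ + Δλ = 12.5 + 1.4783 = 13.9783 pm
p' = h/λ' = 6.6261e-34/1.3978e-11 = 4.7403e-23 kg·m/s

Momentum is a vector; the scattered photon's direction makes angle θ = 67° with the incident direction. The magnitude of the vector change Δp⃗ = p⃗₀ − p⃗' is found from the law of cosines:
|Δp⃗|² = p₀² + p'² − 2p₀p'cos θ
|Δp⃗|² = (5.3009e-23)² + (4.7403e-23)² − 2·5.3009e-23·4.7403e-23·cos(67°)
|Δp⃗| = 5.5617e-23 kg·m/s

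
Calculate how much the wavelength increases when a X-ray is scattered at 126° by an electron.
3.8525 pm

Using the Compton scattering formula:
Δλ = λ_C(1 - cos θ)

where λ_C = h/(m_e·c) ≈ 2.4263 pm is the Compton wavelength of an electron.

For θ = 126°:
cos(126°) = -0.5878
1 - cos(126°) = 1.5878

Δλ = 2.4263 × 1.5878
Δλ = 3.8525 pm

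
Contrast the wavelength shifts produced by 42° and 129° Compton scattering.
129° produces the larger shift by a factor of 6.343

Calculate both shifts using Δλ = λ_C(1 - cos θ):

For θ₁ = 42°:
Δλ₁ = 2.4263 × (1 - cos(42°))
Δλ₁ = 2.4263 × 0.2569
Δλ₁ = 0.6232 pm

For θ₂ = 129°:
Δλ₂ = 2.4263 × (1 - cos(129°))
Δλ₂ = 2.4263 × 1.6293
Δλ₂ = 3.9532 pm

The 129° angle produces the larger shift.
Ratio: 3.9532/0.6232 = 6.343

(Intermediate values are shown rounded; full precision is carried through to the final answer.)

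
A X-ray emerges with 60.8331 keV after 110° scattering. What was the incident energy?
72.4000 keV

Convert final energy to wavelength (hc ≈ 1239.842 keV·pm):
λ' = hc/E' = 1239.842 / 60.8331 = 20.3810 pm

Calculate the Compton shift:
Δλ = λ_C(1 - cos(110°))
Δλ = 2.4263 × (1 - cos(110°))
Δλ = 3.2562 pm

Initial wavelength:
λ = λ' - Δλ = 20.3810 - 3.2562 = 17.1249 pm

Initial energy:
E = hc/λ = 1239.842 / 17.1249 = 72.4000 keV

(Intermediate values are shown rounded; full precision is carried through to the final answer.)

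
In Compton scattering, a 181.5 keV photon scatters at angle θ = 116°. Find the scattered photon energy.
120.1279 keV

First convert energy to wavelength:
λ = hc/E, with hc ≈ 1239.842 keV·pm (i.e. 1239.842 eV·nm)

For E = 181.5 keV = 181500 eV:
λ = 1239.842 keV·pm / 181.5 keV
λ = 6.8311 pm

Calculate the Compton shift:
Δλ = λ_C(1 - cos(116°)) = 2.4263 × 1.4384
Δλ = 3.4899 pm

Final wavelength:
λ' = 6.8311 + 3.4899 = 10.3210 pm

Final energy:
E' = hc/λ' = 1239.842 / 10.3210 = 120.1279 keV

(Intermediate values are shown rounded; full precision is carried through to the final answer.)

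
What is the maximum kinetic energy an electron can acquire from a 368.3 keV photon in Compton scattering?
217.4495 keV

Maximum energy transfer occurs at θ = 180° (backscattering).

Initial photon: E₀ = 368.3 keV → λ₀ = 3.3664 pm

Maximum Compton shift (at 180°):
Δλ_max = 2λ_C = 2 × 2.4263 = 4.8526 pm

Final wavelength:
λ' = 3.3664 + 4.8526 = 8.2190 pm

Minimum photon energy (maximum energy to electron):
E'_min = hc/λ' = 150.8505 keV

Maximum electron kinetic energy:
K_max = E₀ - E'_min = 368.3000 - 150.8505 = 217.4495 keV

(Intermediate values are shown rounded; full precision is carried through to the final answer.)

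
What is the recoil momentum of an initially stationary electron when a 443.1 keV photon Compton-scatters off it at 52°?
1.8930e-22 kg·m/s

The electron is initially at rest, so by conservation of momentum:
p⃗_e = p⃗₀ − p⃗'  (incident photon momentum minus scattered photon momentum)

Photon momentum magnitudes (p = h/λ = E/c):
λ₀ = hc/E₀ = 2.7981 pm → p₀ = h/λ₀ = 2.3681e-22 kg·m/s
Δλ = λ_C(1 − cos 52°) = 0.9325 pm
λ' = 3.7306 pm → p' = h/λ' = 1.7761e-22 kg·m/s

The scattered photon makes angle θ = 52° with the incident direction, so by the law of cosines:
|p⃗_e|² = p₀² + p'² − 2p₀p'cos θ
|p⃗_e|² = (2.3681e-22)² + (1.7761e-22)² − 2·2.3681e-22·1.7761e-22·cos(52°)
|p⃗_e| = 1.8930e-22 kg·m/s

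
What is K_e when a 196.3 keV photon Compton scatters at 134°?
77.4025 keV

By energy conservation: K_e = E_initial - E_final

First find the scattered photon energy:
Initial wavelength: λ = hc/E = 6.3161 pm
Compton shift: Δλ = λ_C(1 - cos(134°)) = 4.1118 pm
Final wavelength: λ' = 6.3161 + 4.1118 = 10.4278 pm
Final photon energy: E' = hc/λ' = 118.8975 keV

Electron kinetic energy:
K_e = E - E' = 196.3000 - 118.8975 = 77.4025 keV

(Intermediate values are shown rounded; full precision is carried through to the final answer.)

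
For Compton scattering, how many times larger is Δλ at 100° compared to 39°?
100° produces the larger shift by a factor of 5.266

Calculate both shifts using Δλ = λ_C(1 - cos θ):

For θ₁ = 39°:
Δλ₁ = 2.4263 × (1 - cos(39°))
Δλ₁ = 2.4263 × 0.2229
Δλ₁ = 0.5407 pm

For θ₂ = 100°:
Δλ₂ = 2.4263 × (1 - cos(100°))
Δλ₂ = 2.4263 × 1.1736
Δλ₂ = 2.8476 pm

The 100° angle produces the larger shift.
Ratio: 2.8476/0.5407 = 5.266

(Intermediate values are shown rounded; full precision is carried through to the final answer.)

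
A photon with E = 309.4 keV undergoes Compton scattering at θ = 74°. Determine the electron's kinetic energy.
94.3279 keV

By energy conservation: K_e = E_initial - E_final

First find the scattered photon energy:
Initial wavelength: λ = hc/E = 4.0072 pm
Compton shift: Δλ = λ_C(1 - cos(74°)) = 1.7575 pm
Final wavelength: λ' = 4.0072 + 1.7575 = 5.7648 pm
Final photon energy: E' = hc/λ' = 215.0721 keV

Electron kinetic energy:
K_e = E - E' = 309.4000 - 215.0721 = 94.3279 keV

(Intermediate values are shown rounded; full precision is carried through to the final answer.)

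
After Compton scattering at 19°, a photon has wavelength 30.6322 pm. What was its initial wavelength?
30.5000 pm

From λ' = λ + Δλ, we have λ = λ' - Δλ

First calculate the Compton shift:
Δλ = λ_C(1 - cos θ)
Δλ = 2.4263 × (1 - cos(19°))
Δλ = 2.4263 × 0.0545
Δλ = 0.1322 pm

Initial wavelength:
λ = λ' - Δλ
λ = 30.6322 - 0.1322
λ = 30.5000 pm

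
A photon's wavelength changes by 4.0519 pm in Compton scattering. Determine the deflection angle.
132.07°

From the Compton formula Δλ = λ_C(1 - cos θ), we can solve for θ:

cos θ = 1 - Δλ/λ_C

Given:
- Δλ = 4.0519 pm
- λ_C = h/(m_e·c) ≈ 2.42631024 pm

cos θ = 1 - 4.0519/2.42631024
cos θ = 1 - 1.669984
cos θ = -0.669984

θ = arccos(-0.669984)
θ = 132.07°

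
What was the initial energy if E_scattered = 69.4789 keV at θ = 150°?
93.1000 keV

Convert final energy to wavelength (hc ≈ 1239.842 keV·pm):
λ' = hc/E' = 1239.842 / 69.4789 = 17.8449 pm

Calculate the Compton shift:
Δλ = λ_C(1 - cos(150°))
Δλ = 2.4263 × (1 - cos(150°))
Δλ = 4.5276 pm

Initial wavelength:
λ = λ' - Δλ = 17.8449 - 4.5276 = 13.3173 pm

Initial energy:
E = hc/λ = 1239.842 / 13.3173 = 93.1000 keV

(Intermediate values are shown rounded; full precision is carried through to the final answer.)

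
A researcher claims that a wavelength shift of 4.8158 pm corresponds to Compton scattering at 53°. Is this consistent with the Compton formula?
No, inconsistent

Calculate the expected shift for θ = 53°:

Δλ_expected = λ_C(1 - cos(53°))
Δλ_expected = 2.4263 × (1 - cos(53°))
Δλ_expected = 2.4263 × 0.3982
Δλ_expected = 0.9661 pm

Given shift: 4.8158 pm
Expected shift: 0.9661 pm
Difference: 3.8496 pm

The values do not match. The given shift corresponds to θ ≈ 170.0°, not 53°.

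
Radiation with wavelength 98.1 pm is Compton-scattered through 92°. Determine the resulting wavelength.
100.6110 pm

Using the Compton scattering formula:
λ' = λ + Δλ = λ + λ_C(1 - cos θ)

Given:
- Initial wavelength λ = 98.1 pm
- Scattering angle θ = 92°
- Compton wavelength λ_C ≈ 2.4263 pm

Calculate the shift:
Δλ = 2.4263 × (1 - cos(92°))
Δλ = 2.4263 × 1.0349
Δλ = 2.5110 pm

Final wavelength:
λ' = 98.1 + 2.5110 = 100.6110 pm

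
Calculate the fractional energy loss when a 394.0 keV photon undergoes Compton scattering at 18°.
0.0364 (or 3.64%)

Calculate initial and final photon energies:

Initial: E₀ = 394.0 keV → λ₀ = 3.1468 pm
Compton shift: Δλ = 0.1188 pm
Final wavelength: λ' = 3.2656 pm
Final energy: E' = 379.6722 keV

Fractional energy loss:
(E₀ - E')/E₀ = (394.0000 - 379.6722)/394.0000
= 14.3278/394.0000
= 0.0364
= 3.64%

(Intermediate values are shown rounded; full precision is carried through to the final answer.)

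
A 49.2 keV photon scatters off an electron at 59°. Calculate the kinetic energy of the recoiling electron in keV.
2.1948 keV

By energy conservation: K_e = E_initial - E_final

First find the scattered photon energy:
Initial wavelength: λ = hc/E = 25.2000 pm
Compton shift: Δλ = λ_C(1 - cos(59°)) = 1.1767 pm
Final wavelength: λ' = 25.2000 + 1.1767 = 26.3767 pm
Final photon energy: E' = hc/λ' = 47.0052 keV

Electron kinetic energy:
K_e = E - E' = 49.2000 - 47.0052 = 2.1948 keV

(Intermediate values are shown rounded; full precision is carried through to the final answer.)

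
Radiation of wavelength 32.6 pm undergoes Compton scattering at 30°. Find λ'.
32.9251 pm

Using the Compton formula: λ' = λ + λ_C(1 − cos θ)

For θ = 30°, cos θ = √3/2 (exact) ≈ 0.8660, so:
1 − cos 30° = 1 − (√3/2) ≈ 0.1340

Δλ = λ_C × 0.1340 = 2.4263 × 0.1340 = 0.3251 pm

λ' = 32.6 + 0.3251 = 32.9251 pm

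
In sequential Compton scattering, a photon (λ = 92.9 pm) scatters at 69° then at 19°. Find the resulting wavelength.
94.5890 pm

Apply Compton shift twice:

First scattering at θ₁ = 69°:
Δλ₁ = λ_C(1 - cos(69°))
Δλ₁ = 2.4263 × 0.6416
Δλ₁ = 1.5568 pm

After first scattering:
λ₁ = 92.9 + 1.5568 = 94.4568 pm

Second scattering at θ₂ = 19°:
Δλ₂ = λ_C(1 - cos(19°))
Δλ₂ = 2.4263 × 0.0545
Δλ₂ = 0.1322 pm

Final wavelength:
λ₂ = 94.4568 + 0.1322 = 94.5890 pm

Total shift: Δλ_total = 1.5568 + 0.1322 = 1.6890 pm

(Intermediate values are shown rounded; full precision is carried through to the final answer.)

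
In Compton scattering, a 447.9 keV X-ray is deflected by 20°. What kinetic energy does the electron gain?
22.4875 keV

By energy conservation: K_e = E_initial - E_final

First find the scattered photon energy:
Initial wavelength: λ = hc/E = 2.7681 pm
Compton shift: Δλ = λ_C(1 - cos(20°)) = 0.1463 pm
Final wavelength: λ' = 2.7681 + 0.1463 = 2.9144 pm
Final photon energy: E' = hc/λ' = 425.4125 keV

Electron kinetic energy:
K_e = E - E' = 447.9000 - 425.4125 = 22.4875 keV

(Intermediate values are shown rounded; full precision is carried through to the final answer.)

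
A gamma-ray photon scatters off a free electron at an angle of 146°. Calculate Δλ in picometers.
4.4378 pm

Using the Compton scattering formula:
Δλ = λ_C(1 - cos θ)

where λ_C = h/(m_e·c) ≈ 2.4263 pm is the Compton wavelength of an electron.

For θ = 146°:
cos(146°) = -0.8290
1 - cos(146°) = 1.8290

Δλ = 2.4263 × 1.8290
Δλ = 4.4378 pm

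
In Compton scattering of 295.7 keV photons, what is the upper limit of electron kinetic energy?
158.6331 keV

Maximum energy transfer occurs at θ = 180° (backscattering).

Initial photon: E₀ = 295.7 keV → λ₀ = 4.1929 pm

Maximum Compton shift (at 180°):
Δλ_max = 2λ_C = 2 × 2.4263 = 4.8526 pm

Final wavelength:
λ' = 4.1929 + 4.8526 = 9.0455 pm

Minimum photon energy (maximum energy to electron):
E'_min = hc/λ' = 137.0669 keV

Maximum electron kinetic energy:
K_max = E₀ - E'_min = 295.7000 - 137.0669 = 158.6331 keV

(Intermediate values are shown rounded; full precision is carried through to the final answer.)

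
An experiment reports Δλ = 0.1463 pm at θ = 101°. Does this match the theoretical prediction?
No, inconsistent

Calculate the expected shift for θ = 101°:

Δλ_expected = λ_C(1 - cos(101°))
Δλ_expected = 2.4263 × (1 - cos(101°))
Δλ_expected = 2.4263 × 1.1908
Δλ_expected = 2.8893 pm

Given shift: 0.1463 pm
Expected shift: 2.8893 pm
Difference: 2.7429 pm

The values do not match. The given shift corresponds to θ ≈ 20.0°, not 101°.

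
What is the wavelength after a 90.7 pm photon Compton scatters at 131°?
94.7181 pm

Using the Compton scattering formula:
λ' = λ + Δλ = λ + λ_C(1 - cos θ)

Given:
- Initial wavelength λ = 90.7 pm
- Scattering angle θ = 131°
- Compton wavelength λ_C ≈ 2.4263 pm

Calculate the shift:
Δλ = 2.4263 × (1 - cos(131°))
Δλ = 2.4263 × 1.6561
Δλ = 4.0181 pm

Final wavelength:
λ' = 90.7 + 4.0181 = 94.7181 pm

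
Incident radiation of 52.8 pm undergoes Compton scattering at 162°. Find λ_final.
57.5339 pm

Using the Compton scattering formula:
λ' = λ + Δλ = λ + λ_C(1 - cos θ)

Given:
- Initial wavelength λ = 52.8 pm
- Scattering angle θ = 162°
- Compton wavelength λ_C ≈ 2.4263 pm

Calculate the shift:
Δλ = 2.4263 × (1 - cos(162°))
Δλ = 2.4263 × 1.9511
Δλ = 4.7339 pm

Final wavelength:
λ' = 52.8 + 4.7339 = 57.5339 pm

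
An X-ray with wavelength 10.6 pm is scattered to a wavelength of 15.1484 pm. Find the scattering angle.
151.00°

First find the wavelength shift:
Δλ = λ' - λ = 15.1484 - 10.6 = 4.5484 pm

Using Δλ = λ_C(1 - cos θ), with λ_C = h/(m_e·c) ≈ 2.42631024 pm:
cos θ = 1 - Δλ/λ_C
cos θ = 1 - 4.5484/2.42631024
cos θ = -0.874616

θ = arccos(-0.874616)
θ = 151.00°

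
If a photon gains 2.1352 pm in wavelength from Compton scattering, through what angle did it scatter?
83.11°

From the Compton formula Δλ = λ_C(1 - cos θ), we can solve for θ:

cos θ = 1 - Δλ/λ_C

Given:
- Δλ = 2.1352 pm
- λ_C = h/(m_e·c) ≈ 2.42631024 pm

cos θ = 1 - 2.1352/2.42631024
cos θ = 1 - 0.880019
cos θ = 0.119981

θ = arccos(0.119981)
θ = 83.11°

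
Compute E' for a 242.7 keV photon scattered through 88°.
166.4179 keV

First convert energy to wavelength:
λ = hc/E, with hc ≈ 1239.842 keV·pm (i.e. 1239.842 eV·nm)

For E = 242.7 keV = 242700 eV:
λ = 1239.842 keV·pm / 242.7 keV
λ = 5.1085 pm

Calculate the Compton shift:
Δλ = λ_C(1 - cos(88°)) = 2.4263 × 0.9651
Δλ = 2.3416 pm

Final wavelength:
λ' = 5.1085 + 2.3416 = 7.4502 pm

Final energy:
E' = hc/λ' = 1239.842 / 7.4502 = 166.4179 keV

(Intermediate values are shown rounded; full precision is carried through to the final answer.)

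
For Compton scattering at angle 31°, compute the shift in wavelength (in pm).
0.3466 pm

Using the Compton scattering formula:
Δλ = λ_C(1 - cos θ)

where λ_C = h/(m_e·c) ≈ 2.4263 pm is the Compton wavelength of an electron.

For θ = 31°:
cos(31°) = 0.8572
1 - cos(31°) = 0.1428

Δλ = 2.4263 × 0.1428
Δλ = 0.3466 pm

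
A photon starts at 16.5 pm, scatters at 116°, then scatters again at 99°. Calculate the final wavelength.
22.7958 pm

Apply Compton shift twice:

First scattering at θ₁ = 116°:
Δλ₁ = λ_C(1 - cos(116°))
Δλ₁ = 2.4263 × 1.4384
Δλ₁ = 3.4899 pm

After first scattering:
λ₁ = 16.5 + 3.4899 = 19.9899 pm

Second scattering at θ₂ = 99°:
Δλ₂ = λ_C(1 - cos(99°))
Δλ₂ = 2.4263 × 1.1564
Δλ₂ = 2.8059 pm

Final wavelength:
λ₂ = 19.9899 + 2.8059 = 22.7958 pm

Total shift: Δλ_total = 3.4899 + 2.8059 = 6.2958 pm

(Intermediate values are shown rounded; full precision is carried through to the final answer.)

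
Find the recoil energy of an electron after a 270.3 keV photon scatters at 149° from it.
133.9484 keV

By energy conservation: K_e = E_initial - E_final

First find the scattered photon energy:
Initial wavelength: λ = hc/E = 4.5869 pm
Compton shift: Δλ = λ_C(1 - cos(149°)) = 4.5061 pm
Final wavelength: λ' = 4.5869 + 4.5061 = 9.0930 pm
Final photon energy: E' = hc/λ' = 136.3516 keV

Electron kinetic energy:
K_e = E - E' = 270.3000 - 136.3516 = 133.9484 keV

(Intermediate values are shown rounded; full precision is carried through to the final answer.)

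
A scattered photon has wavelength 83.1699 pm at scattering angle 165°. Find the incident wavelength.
78.4000 pm

From λ' = λ + Δλ, we have λ = λ' - Δλ

First calculate the Compton shift:
Δλ = λ_C(1 - cos θ)
Δλ = 2.4263 × (1 - cos(165°))
Δλ = 2.4263 × 1.9659
Δλ = 4.7699 pm

Initial wavelength:
λ = λ' - Δλ
λ = 83.1699 - 4.7699
λ = 78.4000 pm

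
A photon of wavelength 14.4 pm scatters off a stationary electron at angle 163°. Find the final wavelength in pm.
19.1466 pm

Using the Compton scattering formula:
λ' = λ + Δλ = λ + λ_C(1 - cos θ)

Given:
- Initial wavelength λ = 14.4 pm
- Scattering angle θ = 163°
- Compton wavelength λ_C ≈ 2.4263 pm

Calculate the shift:
Δλ = 2.4263 × (1 - cos(163°))
Δλ = 2.4263 × 1.9563
Δλ = 4.7466 pm

Final wavelength:
λ' = 14.4 + 4.7466 = 19.1466 pm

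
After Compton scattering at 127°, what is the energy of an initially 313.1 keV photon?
158.0143 keV

First convert energy to wavelength:
λ = hc/E, with hc ≈ 1239.842 keV·pm (i.e. 1239.842 eV·nm)

For E = 313.1 keV = 313100 eV:
λ = 1239.842 keV·pm / 313.1 keV
λ = 3.9599 pm

Calculate the Compton shift:
Δλ = λ_C(1 - cos(127°)) = 2.4263 × 1.6018
Δλ = 3.8865 pm

Final wavelength:
λ' = 3.9599 + 3.8865 = 7.8464 pm

Final energy:
E' = hc/λ' = 1239.842 / 7.8464 = 158.0143 keV

(Intermediate values are shown rounded; full precision is carried through to the final answer.)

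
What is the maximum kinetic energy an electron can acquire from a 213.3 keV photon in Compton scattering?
97.0498 keV

Maximum energy transfer occurs at θ = 180° (backscattering).

Initial photon: E₀ = 213.3 keV → λ₀ = 5.8127 pm

Maximum Compton shift (at 180°):
Δλ_max = 2λ_C = 2 × 2.4263 = 4.8526 pm

Final wavelength:
λ' = 5.8127 + 4.8526 = 10.6653 pm

Minimum photon energy (maximum energy to electron):
E'_min = hc/λ' = 116.2502 keV

Maximum electron kinetic energy:
K_max = E₀ - E'_min = 213.3000 - 116.2502 = 97.0498 keV

(Intermediate values are shown rounded; full precision is carried through to the final answer.)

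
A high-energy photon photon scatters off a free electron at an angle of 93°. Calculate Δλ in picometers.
2.5533 pm

Using the Compton scattering formula:
Δλ = λ_C(1 - cos θ)

where λ_C = h/(m_e·c) ≈ 2.4263 pm is the Compton wavelength of an electron.

For θ = 93°:
cos(93°) = -0.0523
1 - cos(93°) = 1.0523

Δλ = 2.4263 × 1.0523
Δλ = 2.5533 pm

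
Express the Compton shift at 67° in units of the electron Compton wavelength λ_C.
0.6093 λ_C

The Compton shift formula is:
Δλ = λ_C(1 - cos θ)

Dividing both sides by λ_C:
Δλ/λ_C = 1 - cos θ

For θ = 67°:
Δλ/λ_C = 1 - cos(67°)
Δλ/λ_C = 1 - 0.3907
Δλ/λ_C = 0.6093

This means the shift is 0.6093 × λ_C = 1.4783 pm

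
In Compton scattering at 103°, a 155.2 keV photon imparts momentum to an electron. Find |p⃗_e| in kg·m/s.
1.1309e-22 kg·m/s

The electron is initially at rest, so by conservation of momentum:
p⃗_e = p⃗₀ − p⃗'  (incident photon momentum minus scattered photon momentum)

Photon momentum magnitudes (p = h/λ = E/c):
λ₀ = hc/E₀ = 7.9887 pm → p₀ = h/λ₀ = 8.2943e-23 kg·m/s
Δλ = λ_C(1 − cos 103°) = 2.9721 pm
λ' = 10.9608 pm → p' = h/λ' = 6.0453e-23 kg·m/s

The scattered photon makes angle θ = 103° with the incident direction, so by the law of cosines:
|p⃗_e|² = p₀² + p'² − 2p₀p'cos θ
|p⃗_e|² = (8.2943e-23)² + (6.0453e-23)² − 2·8.2943e-23·6.0453e-23·cos(103°)
|p⃗_e| = 1.1309e-22 kg·m/s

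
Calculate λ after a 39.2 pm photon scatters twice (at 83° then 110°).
44.5868 pm

Apply Compton shift twice:

First scattering at θ₁ = 83°:
Δλ₁ = λ_C(1 - cos(83°))
Δλ₁ = 2.4263 × 0.8781
Δλ₁ = 2.1306 pm

After first scattering:
λ₁ = 39.2 + 2.1306 = 41.3306 pm

Second scattering at θ₂ = 110°:
Δλ₂ = λ_C(1 - cos(110°))
Δλ₂ = 2.4263 × 1.3420
Δλ₂ = 3.2562 pm

Final wavelength:
λ₂ = 41.3306 + 3.2562 = 44.5868 pm

Total shift: Δλ_total = 2.1306 + 3.2562 = 5.3868 pm

(Intermediate values are shown rounded; full precision is carried through to the final answer.)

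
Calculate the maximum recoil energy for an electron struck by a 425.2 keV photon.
265.6019 keV

Maximum energy transfer occurs at θ = 180° (backscattering).

Initial photon: E₀ = 425.2 keV → λ₀ = 2.9159 pm

Maximum Compton shift (at 180°):
Δλ_max = 2λ_C = 2 × 2.4263 = 4.8526 pm

Final wavelength:
λ' = 2.9159 + 4.8526 = 7.7685 pm

Minimum photon energy (maximum energy to electron):
E'_min = hc/λ' = 159.5981 keV

Maximum electron kinetic energy:
K_max = E₀ - E'_min = 425.2000 - 159.5981 = 265.6019 keV

(Intermediate values are shown rounded; full precision is carried through to the final answer.)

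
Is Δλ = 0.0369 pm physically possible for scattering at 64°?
No, inconsistent

Calculate the expected shift for θ = 64°:

Δλ_expected = λ_C(1 - cos(64°))
Δλ_expected = 2.4263 × (1 - cos(64°))
Δλ_expected = 2.4263 × 0.5616
Δλ_expected = 1.3627 pm

Given shift: 0.0369 pm
Expected shift: 1.3627 pm
Difference: 1.3258 pm

The values do not match. The given shift corresponds to θ ≈ 10.0°, not 64°.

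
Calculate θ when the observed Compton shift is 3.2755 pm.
110.49°

From the Compton formula Δλ = λ_C(1 - cos θ), we can solve for θ:

cos θ = 1 - Δλ/λ_C

Given:
- Δλ = 3.2755 pm
- λ_C = h/(m_e·c) ≈ 2.42631024 pm

cos θ = 1 - 3.2755/2.42631024
cos θ = 1 - 1.349992
cos θ = -0.349992

θ = arccos(-0.349992)
θ = 110.49°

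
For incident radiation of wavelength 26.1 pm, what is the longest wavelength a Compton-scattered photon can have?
30.9526 pm (at θ = 180°)

The Compton shift is Δλ = λ_C(1 − cos θ).

Since cos θ ranges from −1 to 1, the factor (1 − cos θ) ranges from 0 to 2; the maximum shift occurs at θ = 180° (backscattering):
Δλ_max = 2λ_C = 2 × 2.4263 pm = 4.8526 pm

Maximum scattered wavelength:
λ'_max = λ₀ + Δλ_max = 26.1 + 4.8526 = 30.9526 pm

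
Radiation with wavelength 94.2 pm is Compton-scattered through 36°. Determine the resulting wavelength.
94.6634 pm

Using the Compton scattering formula:
λ' = λ + Δλ = λ + λ_C(1 - cos θ)

Given:
- Initial wavelength λ = 94.2 pm
- Scattering angle θ = 36°
- Compton wavelength λ_C ≈ 2.4263 pm

Calculate the shift:
Δλ = 2.4263 × (1 - cos(36°))
Δλ = 2.4263 × 0.1910
Δλ = 0.4634 pm

Final wavelength:
λ' = 94.2 + 0.4634 = 94.6634 pm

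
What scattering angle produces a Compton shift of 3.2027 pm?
108.66°

From the Compton formula Δλ = λ_C(1 - cos θ), we can solve for θ:

cos θ = 1 - Δλ/λ_C

Given:
- Δλ = 3.2027 pm
- λ_C = h/(m_e·c) ≈ 2.42631024 pm

cos θ = 1 - 3.2027/2.42631024
cos θ = 1 - 1.319988
cos θ = -0.319988

θ = arccos(-0.319988)
θ = 108.66°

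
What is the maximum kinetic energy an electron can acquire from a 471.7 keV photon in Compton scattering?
305.9695 keV

Maximum energy transfer occurs at θ = 180° (backscattering).

Initial photon: E₀ = 471.7 keV → λ₀ = 2.6285 pm

Maximum Compton shift (at 180°):
Δλ_max = 2λ_C = 2 × 2.4263 = 4.8526 pm

Final wavelength:
λ' = 2.6285 + 4.8526 = 7.4811 pm

Minimum photon energy (maximum energy to electron):
E'_min = hc/λ' = 165.7305 keV

Maximum electron kinetic energy:
K_max = E₀ - E'_min = 471.7000 - 165.7305 = 305.9695 keV

(Intermediate values are shown rounded; full precision is carried through to the final answer.)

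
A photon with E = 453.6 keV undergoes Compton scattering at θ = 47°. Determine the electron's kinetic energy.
99.8555 keV

By energy conservation: K_e = E_initial - E_final

First find the scattered photon energy:
Initial wavelength: λ = hc/E = 2.7333 pm
Compton shift: Δλ = λ_C(1 - cos(47°)) = 0.7716 pm
Final wavelength: λ' = 2.7333 + 0.7716 = 3.5049 pm
Final photon energy: E' = hc/λ' = 353.7445 keV

Electron kinetic energy:
K_e = E - E' = 453.6000 - 353.7445 = 99.8555 keV

(Intermediate values are shown rounded; full precision is carried through to the final answer.)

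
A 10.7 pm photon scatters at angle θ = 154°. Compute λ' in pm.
15.3071 pm

Using the Compton scattering formula:
λ' = λ + Δλ = λ + λ_C(1 - cos θ)

Given:
- Initial wavelength λ = 10.7 pm
- Scattering angle θ = 154°
- Compton wavelength λ_C ≈ 2.4263 pm

Calculate the shift:
Δλ = 2.4263 × (1 - cos(154°))
Δλ = 2.4263 × 1.8988
Δλ = 4.6071 pm

Final wavelength:
λ' = 10.7 + 4.6071 = 15.3071 pm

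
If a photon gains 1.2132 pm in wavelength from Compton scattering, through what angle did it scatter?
60.00°

From the Compton formula Δλ = λ_C(1 - cos θ), we can solve for θ:

cos θ = 1 - Δλ/λ_C

Given:
- Δλ = 1.2132 pm
- λ_C = h/(m_e·c) ≈ 2.42631024 pm

cos θ = 1 - 1.2132/2.42631024
cos θ = 1 - 0.500018
cos θ = 0.499982

θ = arccos(0.499982)
θ = 60.00°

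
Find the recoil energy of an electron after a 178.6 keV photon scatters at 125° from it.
63.3729 keV

By energy conservation: K_e = E_initial - E_final

First find the scattered photon energy:
Initial wavelength: λ = hc/E = 6.9420 pm
Compton shift: Δλ = λ_C(1 - cos(125°)) = 3.8180 pm
Final wavelength: λ' = 6.9420 + 3.8180 = 10.7600 pm
Final photon energy: E' = hc/λ' = 115.2271 keV

Electron kinetic energy:
K_e = E - E' = 178.6000 - 115.2271 = 63.3729 keV

(Intermediate values are shown rounded; full precision is carried through to the final answer.)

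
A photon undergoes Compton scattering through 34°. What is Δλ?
0.4148 pm

Using the Compton scattering formula:
Δλ = λ_C(1 - cos θ)

where λ_C = h/(m_e·c) ≈ 2.4263 pm is the Compton wavelength of an electron.

For θ = 34°:
cos(34°) = 0.8290
1 - cos(34°) = 0.1710

Δλ = 2.4263 × 0.1710
Δλ = 0.4148 pm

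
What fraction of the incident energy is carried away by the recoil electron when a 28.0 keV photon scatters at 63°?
0.0290 (or 2.90%)

Calculate initial and final photon energies:

Initial: E₀ = 28.0 keV → λ₀ = 44.2801 pm
Compton shift: Δλ = 1.3248 pm
Final wavelength: λ' = 45.6049 pm
Final energy: E' = 27.1866 keV

Fractional energy loss:
(E₀ - E')/E₀ = (28.0000 - 27.1866)/28.0000
= 0.8134/28.0000
= 0.0290
= 2.90%

(Intermediate values are shown rounded; full precision is carried through to the final answer.)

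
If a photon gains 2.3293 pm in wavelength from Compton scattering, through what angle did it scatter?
87.71°

From the Compton formula Δλ = λ_C(1 - cos θ), we can solve for θ:

cos θ = 1 - Δλ/λ_C

Given:
- Δλ = 2.3293 pm
- λ_C = h/(m_e·c) ≈ 2.42631024 pm

cos θ = 1 - 2.3293/2.42631024
cos θ = 1 - 0.960017
cos θ = 0.039983

θ = arccos(0.039983)
θ = 87.71°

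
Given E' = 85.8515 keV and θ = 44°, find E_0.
90.1000 keV

Convert final energy to wavelength (hc ≈ 1239.842 keV·pm):
λ' = hc/E' = 1239.842 / 85.8515 = 14.4417 pm

Calculate the Compton shift:
Δλ = λ_C(1 - cos(44°))
Δλ = 2.4263 × (1 - cos(44°))
Δλ = 0.6810 pm

Initial wavelength:
λ = λ' - Δλ = 14.4417 - 0.6810 = 13.7607 pm

Initial energy:
E = hc/λ = 1239.842 / 13.7607 = 90.1000 keV

(Intermediate values are shown rounded; full precision is carried through to the final answer.)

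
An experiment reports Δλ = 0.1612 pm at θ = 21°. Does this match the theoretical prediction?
Yes, consistent

Calculate the expected shift for θ = 21°:

Δλ_expected = λ_C(1 - cos(21°))
Δλ_expected = 2.4263 × (1 - cos(21°))
Δλ_expected = 2.4263 × 0.0664
Δλ_expected = 0.1612 pm

Given shift: 0.1612 pm
Expected shift: 0.1612 pm
Difference: 0.0000 pm

The values match. This is consistent with Compton scattering at the stated angle.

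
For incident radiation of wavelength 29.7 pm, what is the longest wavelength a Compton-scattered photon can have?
34.5526 pm (at θ = 180°)

The Compton shift is Δλ = λ_C(1 − cos θ).

Since cos θ ranges from −1 to 1, the factor (1 − cos θ) ranges from 0 to 2; the maximum shift occurs at θ = 180° (backscattering):
Δλ_max = 2λ_C = 2 × 2.4263 pm = 4.8526 pm

Maximum scattered wavelength:
λ'_max = λ₀ + Δλ_max = 29.7 + 4.8526 = 34.5526 pm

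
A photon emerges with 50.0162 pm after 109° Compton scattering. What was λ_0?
46.8000 pm

From λ' = λ + Δλ, we have λ = λ' - Δλ

First calculate the Compton shift:
Δλ = λ_C(1 - cos θ)
Δλ = 2.4263 × (1 - cos(109°))
Δλ = 2.4263 × 1.3256
Δλ = 3.2162 pm

Initial wavelength:
λ = λ' - Δλ
λ = 50.0162 - 3.2162
λ = 46.8000 pm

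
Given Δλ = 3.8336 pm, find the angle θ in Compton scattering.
125.45°

From the Compton formula Δλ = λ_C(1 - cos θ), we can solve for θ:

cos θ = 1 - Δλ/λ_C

Given:
- Δλ = 3.8336 pm
- λ_C = h/(m_e·c) ≈ 2.42631024 pm

cos θ = 1 - 3.8336/2.42631024
cos θ = 1 - 1.580012
cos θ = -0.580012

θ = arccos(-0.580012)
θ = 125.45°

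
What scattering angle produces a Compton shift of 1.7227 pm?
73.14°

From the Compton formula Δλ = λ_C(1 - cos θ), we can solve for θ:

cos θ = 1 - Δλ/λ_C

Given:
- Δλ = 1.7227 pm
- λ_C = h/(m_e·c) ≈ 2.42631024 pm

cos θ = 1 - 1.7227/2.42631024
cos θ = 1 - 0.710008
cos θ = 0.289992

θ = arccos(0.289992)
θ = 73.14°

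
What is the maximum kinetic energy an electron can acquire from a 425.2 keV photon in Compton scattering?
265.6019 keV

Maximum energy transfer occurs at θ = 180° (backscattering).

Initial photon: E₀ = 425.2 keV → λ₀ = 2.9159 pm

Maximum Compton shift (at 180°):
Δλ_max = 2λ_C = 2 × 2.4263 = 4.8526 pm

Final wavelength:
λ' = 2.9159 + 4.8526 = 7.7685 pm

Minimum photon energy (maximum energy to electron):
E'_min = hc/λ' = 159.5981 keV

Maximum electron kinetic energy:
K_max = E₀ - E'_min = 425.2000 - 159.5981 = 265.6019 keV

(Intermediate values are shown rounded; full precision is carried through to the final answer.)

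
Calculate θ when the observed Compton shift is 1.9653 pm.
79.05°

From the Compton formula Δλ = λ_C(1 - cos θ), we can solve for θ:

cos θ = 1 - Δλ/λ_C

Given:
- Δλ = 1.9653 pm
- λ_C = h/(m_e·c) ≈ 2.42631024 pm

cos θ = 1 - 1.9653/2.42631024
cos θ = 1 - 0.809995
cos θ = 0.190005

θ = arccos(0.190005)
θ = 79.05°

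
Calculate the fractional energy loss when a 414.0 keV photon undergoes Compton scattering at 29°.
0.0922 (or 9.22%)

Calculate initial and final photon energies:

Initial: E₀ = 414.0 keV → λ₀ = 2.9948 pm
Compton shift: Δλ = 0.3042 pm
Final wavelength: λ' = 3.2990 pm
Final energy: E' = 375.8237 keV

Fractional energy loss:
(E₀ - E')/E₀ = (414.0000 - 375.8237)/414.0000
= 38.1763/414.0000
= 0.0922
= 9.22%

(Intermediate values are shown rounded; full precision is carried through to the final answer.)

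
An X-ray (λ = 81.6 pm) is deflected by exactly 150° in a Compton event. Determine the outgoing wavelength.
86.1276 pm

Using the Compton formula: λ' = λ + λ_C(1 − cos θ)

For θ = 150°, cos θ = -√3/2 (exact) ≈ -0.8660, so:
1 − cos 150° = 1 − (-√3/2) ≈ 1.8660

Δλ = λ_C × 1.8660 = 2.4263 × 1.8660 = 4.5276 pm

λ' = 81.6 + 4.5276 = 86.1276 pm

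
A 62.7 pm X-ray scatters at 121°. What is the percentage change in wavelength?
5.8628%

Calculate the Compton shift:
Δλ = λ_C(1 - cos(121°))
Δλ = 2.4263 × (1 - cos(121°))
Δλ = 2.4263 × 1.5150
Δλ = 3.6760 pm

Percentage change:
(Δλ/λ₀) × 100 = (3.6760/62.7) × 100
= 5.8628%

(Intermediate values are shown rounded; full precision is carried through to the final answer.)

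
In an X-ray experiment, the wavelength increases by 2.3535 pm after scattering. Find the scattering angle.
88.28°

From the Compton formula Δλ = λ_C(1 - cos θ), we can solve for θ:

cos θ = 1 - Δλ/λ_C

Given:
- Δλ = 2.3535 pm
- λ_C = h/(m_e·c) ≈ 2.42631024 pm

cos θ = 1 - 2.3535/2.42631024
cos θ = 1 - 0.969991
cos θ = 0.030009

θ = arccos(0.030009)
θ = 88.28°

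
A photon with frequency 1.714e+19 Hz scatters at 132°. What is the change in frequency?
3.222e+18 Hz (decrease)

Convert frequency to wavelength (c = 299792458 m/s):
λ₀ = c/f₀ = 299792458/1.714e+19 = 1.7490809e-11 m = 17.4908 pm

Calculate Compton shift:
Δλ = λ_C(1 - cos(132°)) = 4.0498 pm

Final wavelength:
λ' = λ₀ + Δλ = 17.4908 + 4.0498 = 21.5406 pm

Final frequency:
f' = c/λ' = 299792458/2.1540637e-11 = 1.3917530e+19 Hz

Frequency shift (decrease):
Δf = f₀ - f' = 1.714e+19 - 1.3917530e+19 = 3.222e+18 Hz

(Intermediate values are shown rounded; full precision is carried through to the final answer.)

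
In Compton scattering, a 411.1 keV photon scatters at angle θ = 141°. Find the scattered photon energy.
169.1965 keV

First convert energy to wavelength:
λ = hc/E, with hc ≈ 1239.842 keV·pm (i.e. 1239.842 eV·nm)

For E = 411.1 keV = 411100 eV:
λ = 1239.842 keV·pm / 411.1 keV
λ = 3.0159 pm

Calculate the Compton shift:
Δλ = λ_C(1 - cos(141°)) = 2.4263 × 1.7771
Δλ = 4.3119 pm

Final wavelength:
λ' = 3.0159 + 4.3119 = 7.3278 pm

Final energy:
E' = hc/λ' = 1239.842 / 7.3278 = 169.1965 keV

(Intermediate values are shown rounded; full precision is carried through to the final answer.)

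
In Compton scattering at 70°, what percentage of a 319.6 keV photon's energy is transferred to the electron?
0.2915 (or 29.15%)

Calculate initial and final photon energies:

Initial: E₀ = 319.6 keV → λ₀ = 3.8794 pm
Compton shift: Δλ = 1.5965 pm
Final wavelength: λ' = 5.4758 pm
Final energy: E' = 226.4213 keV

Fractional energy loss:
(E₀ - E')/E₀ = (319.6000 - 226.4213)/319.6000
= 93.1787/319.6000
= 0.2915
= 29.15%

(Intermediate values are shown rounded; full precision is carried through to the final answer.)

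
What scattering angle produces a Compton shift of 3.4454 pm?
114.84°

From the Compton formula Δλ = λ_C(1 - cos θ), we can solve for θ:

cos θ = 1 - Δλ/λ_C

Given:
- Δλ = 3.4454 pm
- λ_C = h/(m_e·c) ≈ 2.42631024 pm

cos θ = 1 - 3.4454/2.42631024
cos θ = 1 - 1.420016
cos θ = -0.420016

θ = arccos(-0.420016)
θ = 114.84°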